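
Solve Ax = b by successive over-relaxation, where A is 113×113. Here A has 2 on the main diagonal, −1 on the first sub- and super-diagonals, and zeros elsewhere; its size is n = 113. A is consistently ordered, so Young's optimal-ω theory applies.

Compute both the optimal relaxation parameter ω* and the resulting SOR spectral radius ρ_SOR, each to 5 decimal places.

n=113: λ(B_J) = 1 − λ(A)/2 = cos(kπ/114); k=1 gives ρ_J = 0.99962.
root = sin(π/114) = 0.027554  (since 1−cos² = sin²).
ω* = 2/(1 + 0.027554) = 2/1.027554 = 1.94637.
At ω = 1.94637 every |λ(B_ω)| = ω−1, so ρ_SOR = 0.94637.

ω* = 1.94637, ρ_SOR = 0.94637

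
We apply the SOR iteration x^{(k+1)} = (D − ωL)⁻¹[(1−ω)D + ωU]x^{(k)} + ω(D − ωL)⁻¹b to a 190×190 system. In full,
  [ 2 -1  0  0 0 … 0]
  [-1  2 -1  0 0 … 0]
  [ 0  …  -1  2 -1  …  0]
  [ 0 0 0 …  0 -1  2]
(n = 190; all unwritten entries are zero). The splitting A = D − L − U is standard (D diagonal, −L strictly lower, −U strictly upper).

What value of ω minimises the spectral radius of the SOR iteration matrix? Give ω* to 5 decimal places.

ω* = 1.96764

B_J for the 190×190 system has eigenvalues cos(kπ/191); ρ_J = cos(π/191) = 0.99986.
√(1 − cos²(π/191)) = sin(π/191) ≈ 0.016447.
[ω*] 2 ÷ (1 + 0.016447) = 2 ÷ 1.016447 = 1.96764.
ρ(B_{ω*}) = ω*−1 = 0.96764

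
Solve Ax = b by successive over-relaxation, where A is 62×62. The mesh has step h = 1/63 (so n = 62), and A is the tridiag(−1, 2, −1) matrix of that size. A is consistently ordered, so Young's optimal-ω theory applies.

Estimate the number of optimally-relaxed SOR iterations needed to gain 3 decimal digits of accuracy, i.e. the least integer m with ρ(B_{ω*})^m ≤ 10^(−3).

[ρ_J] n=62: ρ(B_J) = cos(π/(n+1)) = cos(π/63) = 0.9987569.
√(1−ρ_J²) simplifies to sin(π/63) = 0.0498459.
Then 2/(1+√(1−ρ_J²)) = 2/(1+0.0498459); ω* = 2/1.0498459 = 1.9050415.
ρ(B_{ω*}) = ω*−1 = 0.9050415
ρ_SOR^m ≤ 10^(−3) ⇔ m ≥ 3·ln10/(−ln 0.9050415) = 6.90776/0.0997745 = 69.234; m = ⌈69.234⌉ = 70.

m = 70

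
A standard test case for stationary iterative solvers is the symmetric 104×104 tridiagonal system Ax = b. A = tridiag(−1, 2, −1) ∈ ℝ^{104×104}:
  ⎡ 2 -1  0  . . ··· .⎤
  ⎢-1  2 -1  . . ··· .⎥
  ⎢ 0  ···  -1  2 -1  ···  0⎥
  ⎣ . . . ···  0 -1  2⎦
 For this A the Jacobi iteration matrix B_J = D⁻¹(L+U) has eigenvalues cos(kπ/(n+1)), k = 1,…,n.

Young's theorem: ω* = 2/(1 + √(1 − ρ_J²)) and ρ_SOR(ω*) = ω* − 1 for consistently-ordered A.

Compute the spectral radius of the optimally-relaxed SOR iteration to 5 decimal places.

ρ_SOR = 0.94191

B_J for the 104×104 system has eigenvalues cos(kπ/105); ρ_J = cos(π/105) = 0.99955.
√(1−ρ_J²) = |sin(π/105)| = 0.029915
ω* = 2 / (1 + 0.029915) = 2 / 1.029915 ≈ 1.94191.
At ω = 1.94191 every |λ(B_ω)| = ω−1, so ρ_SOR = 0.94191.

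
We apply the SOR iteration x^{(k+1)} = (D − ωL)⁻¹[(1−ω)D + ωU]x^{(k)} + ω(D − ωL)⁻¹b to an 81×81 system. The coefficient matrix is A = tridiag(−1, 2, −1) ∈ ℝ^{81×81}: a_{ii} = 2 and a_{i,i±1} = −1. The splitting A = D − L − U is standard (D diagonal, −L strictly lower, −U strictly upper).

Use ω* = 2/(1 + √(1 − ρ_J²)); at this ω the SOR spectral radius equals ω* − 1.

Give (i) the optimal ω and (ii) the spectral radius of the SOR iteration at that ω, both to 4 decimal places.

n=81: λ(B_J) = 1 − λ(A)/2 = cos(kπ/82); k=1 gives ρ_J = 0.9993.
√(1−ρ_J²) = |sin(π/82)| = 0.03830
ω* = 2 / (1 + 0.03830) = 2 / 1.03830 ≈ 1.9262.
ρ_SOR = ω* − 1 = 1.9262 − 1 = 0.9262.

ω* = 1.9262, ρ_SOR = 0.9262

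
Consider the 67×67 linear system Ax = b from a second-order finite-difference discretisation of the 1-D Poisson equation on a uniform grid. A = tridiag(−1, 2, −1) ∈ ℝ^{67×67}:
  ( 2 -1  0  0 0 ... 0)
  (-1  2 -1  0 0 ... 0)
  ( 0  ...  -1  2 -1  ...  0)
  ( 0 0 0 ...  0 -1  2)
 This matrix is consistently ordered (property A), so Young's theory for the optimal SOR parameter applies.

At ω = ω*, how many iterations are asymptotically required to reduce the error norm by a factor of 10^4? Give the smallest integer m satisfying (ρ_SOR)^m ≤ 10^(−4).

m = 100

ρ_J = max_k |cos(kπ/68)| = cos(π/68) = 0.9989330
1 − cos²(π/68) = sin²(π/68) ⇒ √(1−ρ_J²) = sin(π/68) = 0.0461835.
[ω*] 2 ÷ (1 + 0.0461835) = 2 ÷ 1.0461835 = 1.9117105.
ρ_SOR = ω* − 1 ≈ 0.9117105.
4·ln10 = 9.21034; −ln(0.9117105) = 0.0924328; m = ⌈9.21034/0.0924328⌉ = ⌈99.644⌉ = 100.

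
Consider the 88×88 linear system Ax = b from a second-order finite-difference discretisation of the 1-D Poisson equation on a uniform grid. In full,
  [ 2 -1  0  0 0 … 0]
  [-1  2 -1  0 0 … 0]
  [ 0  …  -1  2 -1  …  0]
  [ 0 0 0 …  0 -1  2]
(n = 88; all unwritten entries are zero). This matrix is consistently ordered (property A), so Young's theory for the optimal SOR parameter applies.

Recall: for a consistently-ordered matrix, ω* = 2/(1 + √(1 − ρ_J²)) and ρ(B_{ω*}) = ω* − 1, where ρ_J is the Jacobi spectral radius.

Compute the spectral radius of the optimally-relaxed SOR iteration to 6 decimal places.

With n=88, ρ(Jacobi) = cos(π/89) = 0.999377.
√(1−ρ_J²) = |sin(π/89)| = 0.0352915
Then 2/(1+√(1−ρ_J²)) = 2/(1+0.0352915); ω* = 2/1.0352915 = 1.931823.
ρ_SOR = ω* − 1 = 1.931823 − 1 = 0.931823.

ρ_SOR = 0.931823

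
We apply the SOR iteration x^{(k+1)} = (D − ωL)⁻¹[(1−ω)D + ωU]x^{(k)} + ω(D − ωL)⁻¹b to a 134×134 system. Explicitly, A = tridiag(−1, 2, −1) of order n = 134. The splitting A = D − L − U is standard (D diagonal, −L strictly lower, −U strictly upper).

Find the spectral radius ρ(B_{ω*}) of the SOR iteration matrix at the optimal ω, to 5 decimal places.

ρ_SOR = 0.95452

½·tridiag(1,0,1) at n=134: λ_k = cos(kπ/135); max |λ| at k=1 ⇒ ρ_J = cos(π/135) ≈ 0.99973.
√(1 − cos²(π/135)) = sin(π/135) ≈ 0.023269.
Young: ω* = 2/(1+√(1−ρ_J²)) = 2/(1+0.023269) = 2/1.023269 = 1.95452.
Hence ρ(B_{ω*}) = 1.95452 − 1 = 0.95452.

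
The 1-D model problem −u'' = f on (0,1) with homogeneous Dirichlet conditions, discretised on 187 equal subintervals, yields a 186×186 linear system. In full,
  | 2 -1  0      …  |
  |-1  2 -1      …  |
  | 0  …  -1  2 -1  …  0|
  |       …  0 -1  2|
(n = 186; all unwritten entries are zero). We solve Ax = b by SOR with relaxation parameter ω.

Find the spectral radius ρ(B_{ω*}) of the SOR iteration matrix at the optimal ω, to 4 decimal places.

ρ_SOR = 0.9670

ρ_J = max_k |cos(kπ/187)| = cos(π/187) = 0.9999
√(1−ρ_J²) simplifies to sin(π/187) = 0.01680.
ω* = 2/(1 + 0.01680) = 2/1.01680 = 1.9670.
ρ_SOR = ω* − 1 = 1.9670 − 1 = 0.9670.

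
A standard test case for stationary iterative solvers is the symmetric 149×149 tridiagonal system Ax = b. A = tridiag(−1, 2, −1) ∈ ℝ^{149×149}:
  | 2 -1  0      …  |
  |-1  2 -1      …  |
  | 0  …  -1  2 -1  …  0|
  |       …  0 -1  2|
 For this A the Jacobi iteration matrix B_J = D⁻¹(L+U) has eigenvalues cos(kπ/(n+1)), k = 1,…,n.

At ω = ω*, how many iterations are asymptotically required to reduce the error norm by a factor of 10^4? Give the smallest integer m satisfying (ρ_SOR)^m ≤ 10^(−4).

m = 220

[ρ_J] n=149: ρ(B_J) = cos(π/(n+1)) = cos(π/150) = 0.9997807.
1 − cos²(π/150) = sin²(π/150) ⇒ √(1−ρ_J²) = sin(π/150) = 0.0209424.
ω* = 2 / (1 + 0.0209424) = 2 / 1.0209424 ≈ 1.9589744.
[ρ_SOR] ω* − 1 = 0.9589744.
(0.9589744)^m ≤ 10^{−4}  ⇒  m·ln(0.9589744) ≤ −4·ln10  ⇒  m ≥ 219.865  ⇒  m = 220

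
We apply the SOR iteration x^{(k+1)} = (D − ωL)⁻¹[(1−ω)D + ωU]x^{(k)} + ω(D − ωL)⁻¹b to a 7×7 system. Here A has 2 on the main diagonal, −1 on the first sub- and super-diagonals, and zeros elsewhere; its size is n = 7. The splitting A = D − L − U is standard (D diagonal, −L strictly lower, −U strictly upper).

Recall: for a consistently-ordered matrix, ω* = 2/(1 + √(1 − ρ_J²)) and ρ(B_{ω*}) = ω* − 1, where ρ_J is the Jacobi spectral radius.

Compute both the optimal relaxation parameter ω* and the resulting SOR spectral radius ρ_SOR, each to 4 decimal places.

ω* = 1.4465, ρ_SOR = 0.4465

½·tridiag(1,0,1) at n=7: λ_k = cos(kπ/8); max |λ| at k=1 ⇒ ρ_J = cos(π/8) ≈ 0.9239.
√(1−ρ_J²) simplifies to sin(π/8) = 0.38268.
ω* = 2/(1 + 0.38268) = 2/1.38268 = 1.4465.
[ρ_SOR] ω* − 1 = 0.4465.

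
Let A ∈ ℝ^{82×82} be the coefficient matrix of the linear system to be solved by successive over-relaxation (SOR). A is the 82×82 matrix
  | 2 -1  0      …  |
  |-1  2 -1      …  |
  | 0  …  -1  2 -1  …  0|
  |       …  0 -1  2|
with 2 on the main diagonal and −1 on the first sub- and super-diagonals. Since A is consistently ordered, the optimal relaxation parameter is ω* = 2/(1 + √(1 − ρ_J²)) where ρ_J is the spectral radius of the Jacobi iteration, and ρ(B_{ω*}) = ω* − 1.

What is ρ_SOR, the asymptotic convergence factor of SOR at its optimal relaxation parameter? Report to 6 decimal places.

ρ_J = max_k |cos(kπ/83)| = cos(π/83) = 0.999284
√(1−ρ_J²) = |sin(π/83)| = 0.0378415
ω* = 2 / (1 + 0.0378415) = 2 / 1.0378415 ≈ 1.927077.
ρ_SOR = ω* − 1 ≈ 0.927077.

ρ_SOR = 0.927077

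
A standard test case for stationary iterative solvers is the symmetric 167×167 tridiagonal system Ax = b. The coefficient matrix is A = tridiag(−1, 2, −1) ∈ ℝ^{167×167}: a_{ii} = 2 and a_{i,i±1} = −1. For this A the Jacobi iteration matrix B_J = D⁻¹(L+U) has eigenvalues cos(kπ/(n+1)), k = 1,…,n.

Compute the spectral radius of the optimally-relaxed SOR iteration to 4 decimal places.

B_J for the 167×167 system has eigenvalues cos(kπ/168); ρ_J = cos(π/168) = 0.9998.
1 − cos²(π/168) = sin²(π/168) ⇒ √(1−ρ_J²) = sin(π/168) = 0.01870.
[ω*] 2 ÷ (1 + 0.01870) = 2 ÷ 1.01870 = 1.9633.
At ω = 1.9633 every |λ(B_ω)| = ω−1, so ρ_SOR = 0.9633.

ρ_SOR = 0.9633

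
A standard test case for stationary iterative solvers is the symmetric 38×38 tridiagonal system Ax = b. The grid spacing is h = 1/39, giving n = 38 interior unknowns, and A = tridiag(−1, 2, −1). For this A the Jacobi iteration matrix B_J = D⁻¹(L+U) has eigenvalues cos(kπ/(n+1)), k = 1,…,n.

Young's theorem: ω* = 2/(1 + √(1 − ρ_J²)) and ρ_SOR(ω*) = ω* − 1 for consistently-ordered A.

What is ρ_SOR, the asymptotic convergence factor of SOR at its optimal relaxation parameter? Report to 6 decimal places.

B_J for the 38×38 system has eigenvalues cos(kπ/39); ρ_J = cos(π/39) = 0.996757.
√(1−ρ_J²) = |sin(π/39)| = 0.0804666
So ω* = 2/1.0804666 = 1.851052 (Young).
Hence ρ(B_{ω*}) = 1.851052 − 1 = 0.851052.

ρ_SOR = 0.851052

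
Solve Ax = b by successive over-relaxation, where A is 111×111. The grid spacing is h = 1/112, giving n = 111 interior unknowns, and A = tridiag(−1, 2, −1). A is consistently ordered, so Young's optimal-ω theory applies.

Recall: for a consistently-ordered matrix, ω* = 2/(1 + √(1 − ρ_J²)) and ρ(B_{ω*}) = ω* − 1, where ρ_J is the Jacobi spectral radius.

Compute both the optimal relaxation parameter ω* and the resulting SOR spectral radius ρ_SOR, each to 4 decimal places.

ω* = 1.9454, ρ_SOR = 0.9454

½·tridiag(1,0,1) at n=111: λ_k = cos(kπ/112); max |λ| at k=1 ⇒ ρ_J = cos(π/112) ≈ 0.9996.
root = sin(π/112) = 0.02805  (since 1−cos² = sin²).
[ω*] 2 ÷ (1 + 0.02805) = 2 ÷ 1.02805 = 1.9454.
ρ(B_{ω*}) = ω*−1 = 0.9454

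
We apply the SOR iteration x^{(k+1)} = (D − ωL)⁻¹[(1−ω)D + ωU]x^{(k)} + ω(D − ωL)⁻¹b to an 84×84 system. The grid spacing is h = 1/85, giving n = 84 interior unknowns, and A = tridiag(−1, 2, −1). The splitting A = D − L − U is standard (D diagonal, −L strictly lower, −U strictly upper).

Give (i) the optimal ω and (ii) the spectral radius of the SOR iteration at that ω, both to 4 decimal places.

ω* = 1.9287, ρ_SOR = 0.9287

B_J for the 84×84 system has eigenvalues cos(kπ/85); ρ_J = cos(π/85) = 0.9993.
√(1−ρ_J²) = |sin(π/85)| = 0.03695
ω* = 2 / (1 + 0.03695) = 2 / 1.03695 ≈ 1.9287.
At ω = 1.9287 every |λ(B_ω)| = ω−1, so ρ_SOR = 0.9287.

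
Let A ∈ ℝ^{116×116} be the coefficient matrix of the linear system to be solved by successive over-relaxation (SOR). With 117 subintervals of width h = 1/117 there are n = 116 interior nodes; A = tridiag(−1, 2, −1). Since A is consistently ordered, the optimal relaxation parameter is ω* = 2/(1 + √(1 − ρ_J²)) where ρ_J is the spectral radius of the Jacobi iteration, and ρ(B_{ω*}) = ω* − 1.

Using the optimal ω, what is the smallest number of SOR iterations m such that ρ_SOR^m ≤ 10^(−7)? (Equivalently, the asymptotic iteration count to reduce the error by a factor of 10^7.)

B_J for the 116×116 system has eigenvalues cos(kπ/117); ρ_J = cos(π/117) = 0.9996395.
√(1−ρ_J²) simplifies to sin(π/117) = 0.0268480.
ω* = 2/(1 + 0.0268480) = 2/1.0268480 = 1.9477079.
At ω = 1.9477079 every |λ(B_ω)| = ω−1, so ρ_SOR = 0.9477079.
For 7 digits: m = 7·ln10 / (−ln 0.9477079) = 16.1181/0.0537089 = 300.101; round up → m = 301.

m = 301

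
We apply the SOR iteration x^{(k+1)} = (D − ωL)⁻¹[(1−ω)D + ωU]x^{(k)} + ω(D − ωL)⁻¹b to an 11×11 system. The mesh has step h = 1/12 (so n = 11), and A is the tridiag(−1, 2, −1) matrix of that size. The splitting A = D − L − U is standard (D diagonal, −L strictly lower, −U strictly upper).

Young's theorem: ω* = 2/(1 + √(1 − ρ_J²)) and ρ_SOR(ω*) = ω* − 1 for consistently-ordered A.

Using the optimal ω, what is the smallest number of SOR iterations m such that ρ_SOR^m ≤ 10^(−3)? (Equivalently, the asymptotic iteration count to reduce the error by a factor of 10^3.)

m = 14

spectrum of D⁻¹(L+U) = {cos(kπ/12) : 1≤k≤11}; ρ_J = cos(π/12) = 0.9659258.
root = sin(π/12) = 0.2588190  (since 1−cos² = sin²).
[ω*] 2 ÷ (1 + 0.2588190) = 2 ÷ 1.2588190 = 1.5887908.
[ρ_SOR] ω* − 1 = 0.5887908.
3·ln10 = 6.90776; −ln(0.5887908) = 0.529684; m = ⌈6.90776/0.529684⌉ = ⌈13.041⌉ = 14.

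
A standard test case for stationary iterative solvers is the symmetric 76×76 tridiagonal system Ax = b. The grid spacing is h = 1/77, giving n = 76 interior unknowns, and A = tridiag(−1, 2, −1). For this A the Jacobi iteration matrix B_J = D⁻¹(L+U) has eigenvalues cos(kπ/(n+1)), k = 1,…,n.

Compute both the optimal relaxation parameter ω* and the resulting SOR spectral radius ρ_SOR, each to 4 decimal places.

n=76: λ(B_J) = 1 − λ(A)/2 = cos(kπ/77); k=1 gives ρ_J = 0.9992.
√(1−ρ_J²) = |sin(π/77)| = 0.04079
[ω*] 2 ÷ (1 + 0.04079) = 2 ÷ 1.04079 = 1.9216.
[ρ_SOR] ω* − 1 = 0.9216.

ω* = 1.9216, ρ_SOR = 0.9216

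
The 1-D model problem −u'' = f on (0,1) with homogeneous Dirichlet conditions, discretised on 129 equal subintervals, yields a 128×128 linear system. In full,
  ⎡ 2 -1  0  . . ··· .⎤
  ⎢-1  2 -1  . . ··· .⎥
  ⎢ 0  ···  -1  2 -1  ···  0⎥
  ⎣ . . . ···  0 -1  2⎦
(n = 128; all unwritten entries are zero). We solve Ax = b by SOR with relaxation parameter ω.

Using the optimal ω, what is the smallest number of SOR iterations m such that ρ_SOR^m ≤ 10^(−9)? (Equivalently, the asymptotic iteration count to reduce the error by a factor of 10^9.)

½·tridiag(1,0,1) at n=128: λ_k = cos(kπ/129); max |λ| at k=1 ⇒ ρ_J = cos(π/129) ≈ 0.9997035.
√(1−ρ_J²) simplifies to sin(π/129) = 0.0243510.
ω* = 2/(1+0.0243510) = 1.9524558
and ρ(B_{ω*}) = 1.9524558 − 1 = 0.9524558.
Need (0.9524558)^m ≤ 10^(−9): m ≥ 9·ln10/|ln 0.9524558| = 20.7233/0.0487116 = 425.428 ⇒ m = 426.

m = 426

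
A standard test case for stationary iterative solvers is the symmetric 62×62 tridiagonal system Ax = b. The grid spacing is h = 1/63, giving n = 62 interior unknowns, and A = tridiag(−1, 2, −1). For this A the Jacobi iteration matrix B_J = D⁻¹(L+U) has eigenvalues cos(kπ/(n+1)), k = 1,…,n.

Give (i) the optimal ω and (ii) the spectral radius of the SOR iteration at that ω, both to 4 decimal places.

ρ_J = max_k |cos(kπ/63)| = cos(π/63) = 0.9988
√(1−ρ_J²) simplifies to sin(π/63) = 0.04985.
Then 2/(1+√(1−ρ_J²)) = 2/(1+0.04985); ω* = 2/1.04985 = 1.9050.
and ρ(B_{ω*}) = 1.9050 − 1 = 0.9050.

ω* = 1.9050, ρ_SOR = 0.9050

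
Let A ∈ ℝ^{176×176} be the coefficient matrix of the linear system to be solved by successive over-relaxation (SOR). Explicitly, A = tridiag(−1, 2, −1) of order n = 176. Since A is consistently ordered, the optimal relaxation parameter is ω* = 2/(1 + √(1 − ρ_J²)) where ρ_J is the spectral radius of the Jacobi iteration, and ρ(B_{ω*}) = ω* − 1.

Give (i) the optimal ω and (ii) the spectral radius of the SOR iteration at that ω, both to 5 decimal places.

B_J for the 176×176 system has eigenvalues cos(kπ/177); ρ_J = cos(π/177) = 0.99984.
√(1−ρ_J²) simplifies to sin(π/177) = 0.017748.
[ω*] 2 ÷ (1 + 0.017748) = 2 ÷ 1.017748 = 1.96512.
At ω = 1.96512 every |λ(B_ω)| = ω−1, so ρ_SOR = 0.96512.

ω* = 1.96512, ρ_SOR = 0.96512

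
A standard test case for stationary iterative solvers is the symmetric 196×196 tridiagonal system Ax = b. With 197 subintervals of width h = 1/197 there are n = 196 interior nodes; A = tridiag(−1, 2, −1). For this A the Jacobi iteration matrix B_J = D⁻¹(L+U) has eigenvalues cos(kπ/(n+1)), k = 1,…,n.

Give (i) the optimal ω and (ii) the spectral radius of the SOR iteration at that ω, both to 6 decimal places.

½·tridiag(1,0,1) at n=196: λ_k = cos(kπ/197); max |λ| at k=1 ⇒ ρ_J = cos(π/197) ≈ 0.999873.
√(1−ρ_J²) simplifies to sin(π/197) = 0.0159465.
So ω* = 2/1.0159465 = 1.968608 (Young).
Hence ρ(B_{ω*}) = 1.968608 − 1 = 0.968608.

ω* = 1.968608, ρ_SOR = 0.968608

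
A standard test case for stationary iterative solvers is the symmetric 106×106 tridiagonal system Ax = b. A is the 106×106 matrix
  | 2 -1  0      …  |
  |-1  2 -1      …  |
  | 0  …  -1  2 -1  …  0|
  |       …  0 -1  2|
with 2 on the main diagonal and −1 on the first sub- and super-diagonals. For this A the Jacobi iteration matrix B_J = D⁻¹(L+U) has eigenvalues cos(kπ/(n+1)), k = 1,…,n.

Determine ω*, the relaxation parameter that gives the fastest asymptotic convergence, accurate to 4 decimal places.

ω* = 1.9430

B_J for the 106×106 system has eigenvalues cos(kπ/107); ρ_J = cos(π/107) = 0.9996.
1 − cos²(π/107) = sin²(π/107) ⇒ √(1−ρ_J²) = sin(π/107) = 0.02936.
ω* = 2/(1+0.02936) = 1.9430
Hence ρ(B_{ω*}) = 1.9430 − 1 = 0.9430.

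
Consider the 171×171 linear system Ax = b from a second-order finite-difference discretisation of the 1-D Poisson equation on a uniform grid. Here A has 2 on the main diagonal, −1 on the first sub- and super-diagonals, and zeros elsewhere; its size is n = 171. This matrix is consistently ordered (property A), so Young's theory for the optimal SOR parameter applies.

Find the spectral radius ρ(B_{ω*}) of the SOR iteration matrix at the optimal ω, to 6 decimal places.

B_J for the 171×171 system has eigenvalues cos(kπ/172); ρ_J = cos(π/172) = 0.999833.
√(1−ρ_J²) simplifies to sin(π/172) = 0.0182641.
Young: ω* = 2/(1+√(1−ρ_J²)) = 2/(1+0.0182641) = 2/1.0182641 = 1.964127.
and ρ(B_{ω*}) = 1.964127 − 1 = 0.964127.

ρ_SOR = 0.964127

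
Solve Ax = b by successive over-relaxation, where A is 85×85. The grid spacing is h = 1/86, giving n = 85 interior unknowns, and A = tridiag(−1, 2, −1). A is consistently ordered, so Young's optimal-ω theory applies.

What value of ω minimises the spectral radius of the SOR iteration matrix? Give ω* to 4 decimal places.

ρ_J = max_k |cos(kπ/86)| = cos(π/86) = 0.9993
√(1−ρ_J²) = |sin(π/86)| = 0.03652
ω* = 2 / (1 + 0.03652) = 2 / 1.03652 ≈ 1.9295.
and ρ(B_{ω*}) = 1.9295 − 1 = 0.9295.

ω* = 1.9295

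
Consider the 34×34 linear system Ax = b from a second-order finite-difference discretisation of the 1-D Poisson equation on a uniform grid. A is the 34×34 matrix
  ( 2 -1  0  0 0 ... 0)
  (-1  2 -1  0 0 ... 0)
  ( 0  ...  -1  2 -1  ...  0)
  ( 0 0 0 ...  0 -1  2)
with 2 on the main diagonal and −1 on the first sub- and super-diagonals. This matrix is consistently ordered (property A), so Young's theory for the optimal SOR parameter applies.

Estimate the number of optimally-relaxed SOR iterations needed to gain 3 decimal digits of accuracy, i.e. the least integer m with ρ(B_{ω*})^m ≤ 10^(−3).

n=34: λ(B_J) = 1 − λ(A)/2 = cos(kπ/35); k=1 gives ρ_J = 0.9959743.
√(1 − cos²(π/35)) = sin(π/35) ≈ 0.0896393.
ω* = 2/(1 + 0.0896393) = 2/1.0896393 = 1.8354698.
ρ(B_{ω*}) = ω*−1 = 0.8354698
3·ln10 = 6.90776; −ln(0.8354698) = 0.179761; m = ⌈6.90776/0.179761⌉ = ⌈38.427⌉ = 39.

m = 39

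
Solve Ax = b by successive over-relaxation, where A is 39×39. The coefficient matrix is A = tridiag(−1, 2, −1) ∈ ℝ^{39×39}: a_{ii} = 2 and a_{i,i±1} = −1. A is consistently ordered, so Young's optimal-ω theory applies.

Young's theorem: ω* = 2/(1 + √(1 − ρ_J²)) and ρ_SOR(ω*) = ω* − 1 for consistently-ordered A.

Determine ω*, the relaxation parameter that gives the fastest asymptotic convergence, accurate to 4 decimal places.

ω* = 1.8545

spectrum of D⁻¹(L+U) = {cos(kπ/40) : 1≤k≤39}; ρ_J = cos(π/40) = 0.9969.
1 − cos²(π/40) = sin²(π/40) ⇒ √(1−ρ_J²) = sin(π/40) = 0.07846.
[ω*] 2 ÷ (1 + 0.07846) = 2 ÷ 1.07846 = 1.8545.
Hence ρ(B_{ω*}) = 1.8545 − 1 = 0.8545.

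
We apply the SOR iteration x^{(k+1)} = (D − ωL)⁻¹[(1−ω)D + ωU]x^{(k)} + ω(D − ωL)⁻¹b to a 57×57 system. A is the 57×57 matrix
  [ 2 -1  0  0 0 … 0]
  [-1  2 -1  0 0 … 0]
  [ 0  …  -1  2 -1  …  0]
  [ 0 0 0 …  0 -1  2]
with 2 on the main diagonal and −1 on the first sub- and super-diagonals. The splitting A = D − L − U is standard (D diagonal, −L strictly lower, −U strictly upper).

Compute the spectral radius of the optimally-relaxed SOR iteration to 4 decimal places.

ρ_SOR = 0.8973

With n=57, ρ(Jacobi) = cos(π/58) = 0.9985.
1 − cos²(π/58) = sin²(π/58) ⇒ √(1−ρ_J²) = sin(π/58) = 0.05414.
ω* = 2/(1+0.05414) = 1.8973
[ρ_SOR] ω* − 1 = 0.8973.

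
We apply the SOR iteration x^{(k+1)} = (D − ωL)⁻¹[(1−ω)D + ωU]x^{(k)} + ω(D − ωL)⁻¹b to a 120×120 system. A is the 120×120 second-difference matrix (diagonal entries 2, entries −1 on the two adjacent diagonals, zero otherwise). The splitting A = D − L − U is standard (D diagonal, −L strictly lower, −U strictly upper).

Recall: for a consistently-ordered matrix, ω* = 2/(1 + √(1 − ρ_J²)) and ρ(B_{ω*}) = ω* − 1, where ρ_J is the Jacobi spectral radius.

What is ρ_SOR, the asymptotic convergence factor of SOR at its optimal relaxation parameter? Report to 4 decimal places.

With n=120, ρ(Jacobi) = cos(π/121) = 0.9997.
1 − cos²(π/121) = sin²(π/121) ⇒ √(1−ρ_J²) = sin(π/121) = 0.02596.
Then 2/(1+√(1−ρ_J²)) = 2/(1+0.02596); ω* = 2/1.02596 = 1.9494.
ρ_SOR = ω* − 1 = 1.9494 − 1 = 0.9494.

ρ_SOR = 0.9494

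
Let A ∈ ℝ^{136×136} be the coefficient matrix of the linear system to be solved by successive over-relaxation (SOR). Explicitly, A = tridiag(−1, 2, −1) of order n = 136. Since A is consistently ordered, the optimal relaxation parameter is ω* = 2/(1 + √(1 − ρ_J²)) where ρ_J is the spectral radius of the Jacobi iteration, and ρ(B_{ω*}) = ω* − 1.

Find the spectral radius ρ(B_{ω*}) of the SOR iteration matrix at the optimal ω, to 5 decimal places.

ρ_SOR = 0.95517

[ρ_J] n=136: ρ(B_J) = cos(π/(n+1)) = cos(π/137) = 0.99974.
√(1−ρ_J²) simplifies to sin(π/137) = 0.022929.
Then 2/(1+√(1−ρ_J²)) = 2/(1+0.022929); ω* = 2/1.022929 = 1.95517.
ρ(B_{ω*}) = ω*−1 = 0.95517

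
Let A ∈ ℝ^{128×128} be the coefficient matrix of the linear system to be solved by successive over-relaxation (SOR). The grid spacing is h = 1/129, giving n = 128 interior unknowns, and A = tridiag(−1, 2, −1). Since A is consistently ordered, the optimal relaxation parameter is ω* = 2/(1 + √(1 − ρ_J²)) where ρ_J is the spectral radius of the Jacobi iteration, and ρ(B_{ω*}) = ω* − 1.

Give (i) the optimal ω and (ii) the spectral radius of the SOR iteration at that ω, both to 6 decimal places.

B_J for the 128×128 system has eigenvalues cos(kπ/129); ρ_J = cos(π/129) = 0.999703.
√(1 − cos²(π/129)) = sin(π/129) ≈ 0.0243510.
So ω* = 2/1.0243510 = 1.952456 (Young).
[ρ_SOR] ω* − 1 = 0.952456.

ω* = 1.952456, ρ_SOR = 0.952456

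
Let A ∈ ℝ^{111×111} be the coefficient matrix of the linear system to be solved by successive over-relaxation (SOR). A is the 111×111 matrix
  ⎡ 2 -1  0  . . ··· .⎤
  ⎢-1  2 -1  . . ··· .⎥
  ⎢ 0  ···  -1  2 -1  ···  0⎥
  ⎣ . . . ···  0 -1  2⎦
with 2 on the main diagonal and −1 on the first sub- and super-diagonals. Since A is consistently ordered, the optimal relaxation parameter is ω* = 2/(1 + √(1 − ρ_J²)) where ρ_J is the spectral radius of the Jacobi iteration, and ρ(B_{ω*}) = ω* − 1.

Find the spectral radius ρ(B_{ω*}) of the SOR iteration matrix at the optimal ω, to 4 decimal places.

ρ_SOR = 0.9454

B_J for the 111×111 system has eigenvalues cos(kπ/112); ρ_J = cos(π/112) = 0.9996.
root = sin(π/112) = 0.02805  (since 1−cos² = sin²).
ω* = 2/(1+0.02805) = 1.9454
[ρ_SOR] ω* − 1 = 0.9454.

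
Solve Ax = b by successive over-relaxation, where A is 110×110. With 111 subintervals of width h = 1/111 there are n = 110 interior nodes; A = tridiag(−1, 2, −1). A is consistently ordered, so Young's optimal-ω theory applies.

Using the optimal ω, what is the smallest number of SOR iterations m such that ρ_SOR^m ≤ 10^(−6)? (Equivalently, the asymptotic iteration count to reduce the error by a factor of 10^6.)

½·tridiag(1,0,1) at n=110: λ_k = cos(kπ/111); max |λ| at k=1 ⇒ ρ_J = cos(π/111) ≈ 0.9995995.
√(1−ρ_J²) = |sin(π/111)| = 0.0282989
Then 2/(1+√(1−ρ_J²)) = 2/(1+0.0282989); ω* = 2/1.0282989 = 1.9449598.
ρ(B_{ω*}) = ω*−1 = 0.9449598
Need (0.9449598)^m ≤ 10^(−6): m ≥ 6·ln10/|ln 0.9449598| = 13.8155/0.0566129 = 244.034 ⇒ m = 245.

m = 245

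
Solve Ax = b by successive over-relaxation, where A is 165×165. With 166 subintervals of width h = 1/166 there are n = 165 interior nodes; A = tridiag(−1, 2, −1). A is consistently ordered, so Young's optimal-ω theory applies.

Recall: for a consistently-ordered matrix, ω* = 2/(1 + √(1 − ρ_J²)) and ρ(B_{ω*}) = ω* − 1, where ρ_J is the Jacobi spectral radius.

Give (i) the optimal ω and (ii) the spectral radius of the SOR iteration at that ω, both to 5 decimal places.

ω* = 1.96285, ρ_SOR = 0.96285

½·tridiag(1,0,1) at n=165: λ_k = cos(kπ/166); max |λ| at k=1 ⇒ ρ_J = cos(π/166) ≈ 0.99982.
√(1−ρ_J²) = |sin(π/166)| = 0.018924
ω* = 2/(1+0.018924) = 1.96285
Hence ρ(B_{ω*}) = 1.96285 − 1 = 0.96285.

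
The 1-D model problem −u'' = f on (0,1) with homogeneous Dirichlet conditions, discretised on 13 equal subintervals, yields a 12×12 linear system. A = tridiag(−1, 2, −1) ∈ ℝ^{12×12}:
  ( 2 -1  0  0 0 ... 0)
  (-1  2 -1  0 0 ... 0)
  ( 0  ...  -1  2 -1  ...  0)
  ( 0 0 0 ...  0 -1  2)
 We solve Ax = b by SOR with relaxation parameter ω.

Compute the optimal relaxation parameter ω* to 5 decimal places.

B_J for the 12×12 system has eigenvalues cos(kπ/13); ρ_J = cos(π/13) = 0.97094.
√(1−ρ_J²) = |sin(π/13)| = 0.239316
[ω*] 2 ÷ (1 + 0.239316) = 2 ÷ 1.239316 = 1.61379.
At ω = 1.61379 every |λ(B_ω)| = ω−1, so ρ_SOR = 0.61379.

ω* = 1.61379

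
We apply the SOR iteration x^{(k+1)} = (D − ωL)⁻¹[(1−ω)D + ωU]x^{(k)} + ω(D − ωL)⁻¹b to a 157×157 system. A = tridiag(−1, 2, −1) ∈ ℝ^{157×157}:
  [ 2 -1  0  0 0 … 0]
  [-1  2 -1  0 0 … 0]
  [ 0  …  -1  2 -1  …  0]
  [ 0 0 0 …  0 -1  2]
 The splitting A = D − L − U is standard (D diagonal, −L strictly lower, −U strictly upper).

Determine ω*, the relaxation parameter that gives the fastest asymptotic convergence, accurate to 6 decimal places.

B_J for the 157×157 system has eigenvalues cos(kπ/158); ρ_J = cos(π/158) = 0.999802.
√(1−ρ_J²) simplifies to sin(π/158) = 0.0198822.
Then 2/(1+√(1−ρ_J²)) = 2/(1+0.0198822); ω* = 2/1.0198822 = 1.961011.
ρ(B_{ω*}) = ω*−1 = 0.961011

ω* = 1.961011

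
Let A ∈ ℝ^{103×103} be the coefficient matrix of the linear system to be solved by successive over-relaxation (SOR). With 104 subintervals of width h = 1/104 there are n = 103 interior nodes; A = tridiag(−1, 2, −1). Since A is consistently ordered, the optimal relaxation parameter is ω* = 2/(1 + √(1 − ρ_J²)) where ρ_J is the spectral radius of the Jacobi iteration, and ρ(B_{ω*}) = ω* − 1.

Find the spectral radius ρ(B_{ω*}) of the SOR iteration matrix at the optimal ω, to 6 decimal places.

ρ_SOR = 0.941365

n=103: λ(B_J) = 1 − λ(A)/2 = cos(kπ/104); k=1 gives ρ_J = 0.999544.
√(1−ρ_J²) = |sin(π/104)| = 0.0302030
Then 2/(1+√(1−ρ_J²)) = 2/(1+0.0302030); ω* = 2/1.0302030 = 1.941365.
ρ(B_{ω*}) = ω*−1 = 0.941365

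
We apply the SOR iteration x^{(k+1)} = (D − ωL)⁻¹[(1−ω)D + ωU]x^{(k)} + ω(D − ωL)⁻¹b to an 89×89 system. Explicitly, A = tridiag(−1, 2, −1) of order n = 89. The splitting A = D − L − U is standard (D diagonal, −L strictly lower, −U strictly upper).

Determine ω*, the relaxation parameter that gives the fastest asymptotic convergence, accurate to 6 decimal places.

ω* = 1.932555

n=89: λ(B_J) = 1 − λ(A)/2 = cos(kπ/90); k=1 gives ρ_J = 0.999391.
1 − cos²(π/90) = sin²(π/90) ⇒ √(1−ρ_J²) = sin(π/90) = 0.0348995.
So ω* = 2/1.0348995 = 1.932555 (Young).
ρ_SOR = ω* − 1 = 1.932555 − 1 = 0.932555.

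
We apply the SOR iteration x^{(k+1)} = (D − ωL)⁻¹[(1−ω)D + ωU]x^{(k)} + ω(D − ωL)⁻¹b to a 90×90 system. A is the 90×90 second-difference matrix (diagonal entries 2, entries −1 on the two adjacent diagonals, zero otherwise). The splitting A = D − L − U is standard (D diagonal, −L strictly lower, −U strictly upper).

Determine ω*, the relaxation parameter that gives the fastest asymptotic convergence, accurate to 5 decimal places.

ω* = 1.93327

n=90: λ(B_J) = 1 − λ(A)/2 = cos(kπ/91); k=1 gives ρ_J = 0.99940.
√(1 − cos²(π/91)) = sin(π/91) ≈ 0.034516.
ω* = 2 / (1 + 0.034516) = 2 / 1.034516 ≈ 1.93327.
and ρ(B_{ω*}) = 1.93327 − 1 = 0.93327.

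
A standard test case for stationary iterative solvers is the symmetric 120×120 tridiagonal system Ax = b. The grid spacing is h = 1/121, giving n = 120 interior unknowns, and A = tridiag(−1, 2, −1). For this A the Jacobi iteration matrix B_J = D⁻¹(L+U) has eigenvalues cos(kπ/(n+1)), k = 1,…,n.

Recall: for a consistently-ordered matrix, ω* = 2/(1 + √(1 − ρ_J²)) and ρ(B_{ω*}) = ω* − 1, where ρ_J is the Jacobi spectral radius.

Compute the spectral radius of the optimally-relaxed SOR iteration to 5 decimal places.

B_J for the 120×120 system has eigenvalues cos(kπ/121); ρ_J = cos(π/121) = 0.99966.
√(1−ρ_J²) simplifies to sin(π/121) = 0.025961.
Young: ω* = 2/(1+√(1−ρ_J²)) = 2/(1+0.025961) = 2/1.025961 = 1.94939.
and ρ(B_{ω*}) = 1.94939 − 1 = 0.94939.

ρ_SOR = 0.94939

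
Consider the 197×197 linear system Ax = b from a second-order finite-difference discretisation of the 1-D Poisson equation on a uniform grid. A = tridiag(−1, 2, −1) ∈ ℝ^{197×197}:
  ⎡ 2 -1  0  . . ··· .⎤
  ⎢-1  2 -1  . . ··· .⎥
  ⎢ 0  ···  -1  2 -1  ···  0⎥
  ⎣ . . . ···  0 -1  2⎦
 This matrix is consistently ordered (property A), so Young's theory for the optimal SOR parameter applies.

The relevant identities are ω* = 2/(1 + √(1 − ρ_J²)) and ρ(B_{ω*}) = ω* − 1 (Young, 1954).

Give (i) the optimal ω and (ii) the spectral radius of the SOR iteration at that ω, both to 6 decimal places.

ω* = 1.968764, ρ_SOR = 0.968764

B_J for the 197×197 system has eigenvalues cos(kπ/198); ρ_J = cos(π/198) = 0.999874.
root = sin(π/198) = 0.0158660  (since 1−cos² = sin²).
ω* = 2 / (1 + 0.0158660) = 2 / 1.0158660 ≈ 1.968764.
[ρ_SOR] ω* − 1 = 0.968764.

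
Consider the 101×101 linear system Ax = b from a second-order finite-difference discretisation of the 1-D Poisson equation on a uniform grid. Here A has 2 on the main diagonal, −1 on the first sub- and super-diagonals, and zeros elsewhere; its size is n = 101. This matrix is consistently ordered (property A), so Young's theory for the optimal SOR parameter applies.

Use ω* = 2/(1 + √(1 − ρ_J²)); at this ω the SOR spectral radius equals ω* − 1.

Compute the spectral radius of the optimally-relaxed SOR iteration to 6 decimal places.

With n=101, ρ(Jacobi) = cos(π/102) = 0.999526.
root = sin(π/102) = 0.0307951  (since 1−cos² = sin²).
ω* = 2/(1+0.0307951) = 1.940250
[ρ_SOR] ω* − 1 = 0.940250.

ρ_SOR = 0.940250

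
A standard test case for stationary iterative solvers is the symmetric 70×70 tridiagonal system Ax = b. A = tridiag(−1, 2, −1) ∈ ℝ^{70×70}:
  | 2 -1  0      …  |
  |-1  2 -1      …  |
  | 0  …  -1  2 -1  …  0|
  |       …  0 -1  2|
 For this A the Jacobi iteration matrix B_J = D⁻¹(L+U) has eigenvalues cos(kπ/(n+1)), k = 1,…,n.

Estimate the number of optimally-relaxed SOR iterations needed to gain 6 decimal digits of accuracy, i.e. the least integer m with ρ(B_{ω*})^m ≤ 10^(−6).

m = 157

ρ_J = max_k |cos(kπ/71)| = cos(π/71) = 0.9990212
√(1−ρ_J²) simplifies to sin(π/71) = 0.0442333.
Young: ω* = 2/(1+√(1−ρ_J²)) = 2/(1+0.0442333) = 2/1.0442333 = 1.9152808.
[ρ_SOR] ω* − 1 = 0.9152808.
(0.9152808)^m ≤ 10^{−6}  ⇒  m·ln(0.9152808) ≤ −6·ln10  ⇒  m ≥ 156.064  ⇒  m = 157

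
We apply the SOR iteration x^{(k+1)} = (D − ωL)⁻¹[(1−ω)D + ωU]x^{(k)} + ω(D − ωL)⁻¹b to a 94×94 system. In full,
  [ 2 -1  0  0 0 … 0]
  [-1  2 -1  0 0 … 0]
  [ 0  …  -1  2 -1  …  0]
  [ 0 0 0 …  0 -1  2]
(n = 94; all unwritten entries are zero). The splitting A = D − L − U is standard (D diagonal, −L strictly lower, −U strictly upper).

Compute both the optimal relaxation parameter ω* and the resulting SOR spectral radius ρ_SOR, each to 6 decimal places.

ω* = 1.935990, ρ_SOR = 0.935990

[ρ_J] n=94: ρ(B_J) = cos(π/(n+1)) = cos(π/95) = 0.999453.
1 − cos²(π/95) = sin²(π/95) ⇒ √(1−ρ_J²) = sin(π/95) = 0.0330634.
Young: ω* = 2/(1+√(1−ρ_J²)) = 2/(1+0.0330634) = 2/1.0330634 = 1.935990.
ρ_SOR = ω* − 1 ≈ 0.935990.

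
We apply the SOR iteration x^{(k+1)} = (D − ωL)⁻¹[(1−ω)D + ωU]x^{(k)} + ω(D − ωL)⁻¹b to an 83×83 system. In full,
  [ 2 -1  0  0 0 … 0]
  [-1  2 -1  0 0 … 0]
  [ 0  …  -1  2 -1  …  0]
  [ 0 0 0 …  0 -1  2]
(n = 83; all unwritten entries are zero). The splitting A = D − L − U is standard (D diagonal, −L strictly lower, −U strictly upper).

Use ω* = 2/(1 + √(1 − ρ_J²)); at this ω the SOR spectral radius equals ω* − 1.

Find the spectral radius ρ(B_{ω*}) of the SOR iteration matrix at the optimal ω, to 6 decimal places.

ρ_SOR = 0.927913

[ρ_J] n=83: ρ(B_J) = cos(π/(n+1)) = cos(π/84) = 0.999301.
1 − cos²(π/84) = sin²(π/84) ⇒ √(1−ρ_J²) = sin(π/84) = 0.0373912.
Then 2/(1+√(1−ρ_J²)) = 2/(1+0.0373912); ω* = 2/1.0373912 = 1.927913.
ρ(B_{ω*}) = ω*−1 = 0.927913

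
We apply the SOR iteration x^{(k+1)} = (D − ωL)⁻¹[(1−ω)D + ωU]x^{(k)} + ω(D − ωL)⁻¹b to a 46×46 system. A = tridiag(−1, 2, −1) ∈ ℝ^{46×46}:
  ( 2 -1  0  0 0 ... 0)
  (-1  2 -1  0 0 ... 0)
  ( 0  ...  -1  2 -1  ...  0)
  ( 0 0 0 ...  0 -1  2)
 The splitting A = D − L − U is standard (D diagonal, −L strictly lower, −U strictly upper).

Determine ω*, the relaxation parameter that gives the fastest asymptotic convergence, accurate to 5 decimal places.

ω* = 1.87478

n=46: λ(B_J) = 1 − λ(A)/2 = cos(kπ/47); k=1 gives ρ_J = 0.99777.
√(1−ρ_J²) = |sin(π/47)| = 0.066793
So ω* = 2/1.066793 = 1.87478 (Young).
[ρ_SOR] ω* − 1 = 0.87478.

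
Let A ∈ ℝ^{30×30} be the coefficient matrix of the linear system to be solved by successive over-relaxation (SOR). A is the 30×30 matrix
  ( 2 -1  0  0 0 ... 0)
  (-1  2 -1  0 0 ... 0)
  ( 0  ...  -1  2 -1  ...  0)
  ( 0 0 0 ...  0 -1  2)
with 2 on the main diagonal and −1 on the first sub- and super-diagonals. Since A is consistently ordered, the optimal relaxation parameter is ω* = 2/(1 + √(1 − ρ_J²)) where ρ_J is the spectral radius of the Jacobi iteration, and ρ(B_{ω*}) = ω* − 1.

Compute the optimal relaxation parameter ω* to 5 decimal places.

spectrum of D⁻¹(L+U) = {cos(kπ/31) : 1≤k≤30}; ρ_J = cos(π/31) = 0.99487.
√(1−ρ_J²) simplifies to sin(π/31) = 0.101168.
Then 2/(1+√(1−ρ_J²)) = 2/(1+0.101168); ω* = 2/1.101168 = 1.81625.
and ρ(B_{ω*}) = 1.81625 − 1 = 0.81625.

ω* = 1.81625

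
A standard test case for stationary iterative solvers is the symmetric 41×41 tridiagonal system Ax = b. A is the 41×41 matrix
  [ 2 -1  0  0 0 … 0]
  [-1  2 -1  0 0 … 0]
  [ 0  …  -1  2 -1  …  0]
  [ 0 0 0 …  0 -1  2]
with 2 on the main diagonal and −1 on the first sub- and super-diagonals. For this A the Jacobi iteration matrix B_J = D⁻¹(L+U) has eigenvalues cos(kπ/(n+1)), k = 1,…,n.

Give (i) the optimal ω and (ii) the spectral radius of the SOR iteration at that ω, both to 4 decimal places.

spectrum of D⁻¹(L+U) = {cos(kπ/42) : 1≤k≤41}; ρ_J = cos(π/42) = 0.9972.
1 − cos²(π/42) = sin²(π/42) ⇒ √(1−ρ_J²) = sin(π/42) = 0.07473.
Then 2/(1+√(1−ρ_J²)) = 2/(1+0.07473); ω* = 2/1.07473 = 1.8609.
ρ(B_{ω*}) = ω*−1 = 0.8609

ω* = 1.8609, ρ_SOR = 0.8609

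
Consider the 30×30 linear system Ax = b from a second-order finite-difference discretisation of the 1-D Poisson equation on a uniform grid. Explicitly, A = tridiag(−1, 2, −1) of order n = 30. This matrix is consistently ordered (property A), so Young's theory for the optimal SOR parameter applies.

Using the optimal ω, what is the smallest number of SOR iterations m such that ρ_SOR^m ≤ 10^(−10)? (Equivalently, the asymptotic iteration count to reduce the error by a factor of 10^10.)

½·tridiag(1,0,1) at n=30: λ_k = cos(kπ/31); max |λ| at k=1 ⇒ ρ_J = cos(π/31) ≈ 0.9948693.
1 − cos²(π/31) = sin²(π/31) ⇒ √(1−ρ_J²) = sin(π/31) = 0.1011683.
ω* = 2/(1+0.1011683) = 1.8162528
At ω = 1.8162528 every |λ(B_ω)| = ω−1, so ρ_SOR = 0.8162528.
m ≥ 10·ln10 / (−ln 0.8162528) = 113.411; smallest integer m = 114.

m = 114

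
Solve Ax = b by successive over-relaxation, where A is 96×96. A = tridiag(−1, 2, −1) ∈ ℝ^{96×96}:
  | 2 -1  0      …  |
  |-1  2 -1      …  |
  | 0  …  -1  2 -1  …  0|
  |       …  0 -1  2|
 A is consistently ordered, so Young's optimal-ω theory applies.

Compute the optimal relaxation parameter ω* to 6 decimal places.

ρ_J = max_k |cos(kπ/97)| = cos(π/97) = 0.999476
root = sin(π/97) = 0.0323819  (since 1−cos² = sin²).
[ω*] 2 ÷ (1 + 0.0323819) = 2 ÷ 1.0323819 = 1.937268.
ρ_SOR = ω* − 1 ≈ 0.937268.

ω* = 1.937268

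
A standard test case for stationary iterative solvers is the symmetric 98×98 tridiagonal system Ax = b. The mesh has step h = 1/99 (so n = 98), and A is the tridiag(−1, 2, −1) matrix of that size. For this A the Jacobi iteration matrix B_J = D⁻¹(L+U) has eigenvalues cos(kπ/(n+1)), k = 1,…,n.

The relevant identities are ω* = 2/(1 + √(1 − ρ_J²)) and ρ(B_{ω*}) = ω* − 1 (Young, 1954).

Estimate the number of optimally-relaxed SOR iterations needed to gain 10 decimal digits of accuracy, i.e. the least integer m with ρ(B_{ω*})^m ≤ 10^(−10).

m = 363

[ρ_J] n=98: ρ(B_J) = cos(π/(n+1)) = cos(π/99) = 0.9994965.
√(1−ρ_J²) simplifies to sin(π/99) = 0.0317279.
Young: ω* = 2/(1+√(1−ρ_J²)) = 2/(1+0.0317279) = 2/1.0317279 = 1.9384956.
ρ_SOR = ω* − 1 = 1.9384956 − 1 = 0.9384956.
(0.9384956)^m ≤ 10^{−10}  ⇒  m·ln(0.9384956) ≤ −10·ln10  ⇒  m ≥ 362.743  ⇒  m = 363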